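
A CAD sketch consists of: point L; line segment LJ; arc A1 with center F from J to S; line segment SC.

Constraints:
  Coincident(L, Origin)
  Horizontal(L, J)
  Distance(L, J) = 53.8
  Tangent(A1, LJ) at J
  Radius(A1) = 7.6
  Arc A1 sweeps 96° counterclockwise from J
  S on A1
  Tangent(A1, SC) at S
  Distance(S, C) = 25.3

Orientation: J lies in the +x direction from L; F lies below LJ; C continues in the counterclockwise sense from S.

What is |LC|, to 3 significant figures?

59.3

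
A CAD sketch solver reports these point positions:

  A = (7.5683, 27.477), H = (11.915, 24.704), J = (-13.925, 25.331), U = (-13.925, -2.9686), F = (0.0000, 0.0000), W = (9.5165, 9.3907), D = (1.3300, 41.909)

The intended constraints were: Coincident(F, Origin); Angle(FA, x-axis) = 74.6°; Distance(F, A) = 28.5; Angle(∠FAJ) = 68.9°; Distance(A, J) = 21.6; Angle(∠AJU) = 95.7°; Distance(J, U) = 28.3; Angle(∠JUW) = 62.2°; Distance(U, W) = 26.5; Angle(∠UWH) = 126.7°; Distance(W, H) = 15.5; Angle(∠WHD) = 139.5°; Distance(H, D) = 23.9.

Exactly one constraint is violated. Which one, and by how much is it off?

Distance(H, D) = 23.9 — off by 3.70.

F = (0.00, 0.00) ✓; FA at 74.60° ✓; |FA| = 28.50 ✓; ∠FAJ = 68.90° ✓; |AJ| = 21.60 ✓; ∠AJU = 95.70° ✓; |JU| = 28.30 ✓; ∠JUW = 62.20° ✓; |UW| = 26.50 ✓; ∠UWH = 126.7° ✓; |WH| = 15.50 ✓; ∠WHD = 139.5° ✓; |HD| = 20.20 ✗.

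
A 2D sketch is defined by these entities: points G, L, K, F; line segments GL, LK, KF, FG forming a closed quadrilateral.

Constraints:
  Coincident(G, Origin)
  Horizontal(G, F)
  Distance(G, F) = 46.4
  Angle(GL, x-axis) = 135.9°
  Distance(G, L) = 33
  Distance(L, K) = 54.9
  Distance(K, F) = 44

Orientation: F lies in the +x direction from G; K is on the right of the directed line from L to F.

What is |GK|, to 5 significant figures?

23.229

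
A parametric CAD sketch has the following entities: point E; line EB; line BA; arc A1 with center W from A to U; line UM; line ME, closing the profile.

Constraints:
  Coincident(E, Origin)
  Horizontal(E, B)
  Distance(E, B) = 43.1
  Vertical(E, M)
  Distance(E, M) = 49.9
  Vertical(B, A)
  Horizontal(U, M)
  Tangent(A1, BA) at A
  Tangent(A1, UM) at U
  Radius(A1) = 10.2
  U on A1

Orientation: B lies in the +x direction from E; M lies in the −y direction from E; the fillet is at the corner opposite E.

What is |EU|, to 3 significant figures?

59.8

E is at the origin; E and B share the same y with |EB| = 43.1 and B on the +x side, so B = (43.1, 0.00). E and M share the same x with |EM| = 49.9 and M on the −y side, so M = (0.00, -49.9). The virtual corner opposite E is at (43.1, -49.9). The tangent condition forces WA to be normal to BA and the tangent condition forces WU to be normal to UM, with radius 10.2, so the center W sits 10.2 in from both sides at W = (32.9, -39.7). That places the tangent points at A = (43.1, -39.7) on BA and U = (32.9, -49.9) on UM. Then |EU| = |U − E| = 59.8.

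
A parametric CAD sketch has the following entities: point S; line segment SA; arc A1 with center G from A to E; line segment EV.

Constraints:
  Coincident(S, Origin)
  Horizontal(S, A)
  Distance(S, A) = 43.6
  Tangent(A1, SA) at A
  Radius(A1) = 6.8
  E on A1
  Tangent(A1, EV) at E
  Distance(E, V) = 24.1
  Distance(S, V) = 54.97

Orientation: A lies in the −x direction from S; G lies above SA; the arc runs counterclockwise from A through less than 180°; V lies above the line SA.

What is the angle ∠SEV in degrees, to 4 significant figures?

122.1°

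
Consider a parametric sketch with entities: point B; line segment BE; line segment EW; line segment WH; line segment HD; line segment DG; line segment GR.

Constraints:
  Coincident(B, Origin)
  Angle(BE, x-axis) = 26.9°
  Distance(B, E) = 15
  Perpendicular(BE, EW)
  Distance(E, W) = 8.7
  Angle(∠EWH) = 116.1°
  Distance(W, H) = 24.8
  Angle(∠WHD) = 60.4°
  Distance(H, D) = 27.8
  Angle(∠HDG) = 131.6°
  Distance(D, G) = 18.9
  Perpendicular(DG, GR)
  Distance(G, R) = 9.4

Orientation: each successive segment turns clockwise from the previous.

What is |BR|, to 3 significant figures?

19.5

∠HDG = 131.6° gives DG at 65.0° from the x-axis; with |DG| = 18.9, G = (-0.665, 21.9). DG ⟂ GR, so GR runs at -25.0°; with |GR| = 9.4, R = (7.85, 17.9). Then |BR| = |R − B| = 19.5.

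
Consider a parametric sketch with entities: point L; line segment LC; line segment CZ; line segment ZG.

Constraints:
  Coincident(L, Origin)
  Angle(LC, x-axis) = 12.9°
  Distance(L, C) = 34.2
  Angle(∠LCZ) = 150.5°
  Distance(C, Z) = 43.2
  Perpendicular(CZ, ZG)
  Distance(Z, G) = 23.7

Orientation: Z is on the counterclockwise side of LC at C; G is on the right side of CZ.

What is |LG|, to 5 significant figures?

83.472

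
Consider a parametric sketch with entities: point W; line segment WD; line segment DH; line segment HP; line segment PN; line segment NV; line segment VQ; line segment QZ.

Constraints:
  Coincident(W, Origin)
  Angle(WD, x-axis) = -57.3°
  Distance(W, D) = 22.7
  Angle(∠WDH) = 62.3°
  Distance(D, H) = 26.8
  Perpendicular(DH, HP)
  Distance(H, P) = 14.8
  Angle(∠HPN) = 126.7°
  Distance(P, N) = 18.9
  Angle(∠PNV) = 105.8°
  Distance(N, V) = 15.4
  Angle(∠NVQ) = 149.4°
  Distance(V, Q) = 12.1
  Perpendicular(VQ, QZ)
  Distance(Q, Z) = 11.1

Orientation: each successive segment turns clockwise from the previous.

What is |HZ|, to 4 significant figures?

21.63

W is at the origin; WD runs at -57.3° with length 22.7, so D = (12.26, -19.10). ∠WDH = 62.3° gives DH at -175.0° from the x-axis; with |DH| = 26.8, H = (-14.43, -21.44). DH is perpendicular to HP, so HP runs at 95.00°; with |HP| = 14.8, P = (-15.72, -6.694). ∠HPN = 126.7° gives PN at 41.70° from the x-axis; with |PN| = 18.9, N = (-1.613, 5.878). ∠PNV = 105.8° gives NV at -32.50° from the x-axis; with |NV| = 15.4, V = (11.38, -2.396). ∠NVQ = 149.4° gives VQ at -63.10° from the x-axis; with |VQ| = 12.1, Q = (16.85, -13.19). VQ ⟂ QZ, so QZ runs at -153.1°; with |QZ| = 11.1, Z = (6.951, -18.21). Then |HZ| = |Z − H| = 21.63.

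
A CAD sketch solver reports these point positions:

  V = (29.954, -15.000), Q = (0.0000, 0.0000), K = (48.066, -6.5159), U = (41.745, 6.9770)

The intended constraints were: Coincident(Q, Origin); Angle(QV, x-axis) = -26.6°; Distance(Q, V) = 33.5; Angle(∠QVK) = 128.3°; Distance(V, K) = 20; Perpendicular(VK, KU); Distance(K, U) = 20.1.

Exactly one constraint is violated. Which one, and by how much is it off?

Distance(K, U) = 20.1 — off by 5.20.

Q = (0.00, 0.00) ✓; QV at -26.60° ✓; |QV| = 33.50 ✓; ∠QVK = 128.3° ✓; |VK| = 20.00 ✓; ∠(VK, KU) = 90.00° ✓; |KU| = 14.90 ✗.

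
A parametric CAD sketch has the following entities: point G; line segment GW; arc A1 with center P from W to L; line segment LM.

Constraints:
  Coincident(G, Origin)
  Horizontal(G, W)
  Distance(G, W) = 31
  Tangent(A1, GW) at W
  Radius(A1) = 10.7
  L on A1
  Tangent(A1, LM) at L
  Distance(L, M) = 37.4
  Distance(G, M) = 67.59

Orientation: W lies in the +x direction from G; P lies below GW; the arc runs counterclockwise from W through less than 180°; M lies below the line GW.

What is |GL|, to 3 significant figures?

30.2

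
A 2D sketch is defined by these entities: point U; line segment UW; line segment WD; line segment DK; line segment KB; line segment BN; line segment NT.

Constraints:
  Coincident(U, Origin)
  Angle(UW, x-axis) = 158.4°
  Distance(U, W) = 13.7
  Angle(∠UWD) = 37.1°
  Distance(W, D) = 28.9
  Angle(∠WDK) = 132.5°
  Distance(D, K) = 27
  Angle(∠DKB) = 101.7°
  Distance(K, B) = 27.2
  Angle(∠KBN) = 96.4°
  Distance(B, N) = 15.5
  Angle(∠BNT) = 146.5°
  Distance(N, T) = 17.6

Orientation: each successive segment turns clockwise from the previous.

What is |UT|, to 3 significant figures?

10.5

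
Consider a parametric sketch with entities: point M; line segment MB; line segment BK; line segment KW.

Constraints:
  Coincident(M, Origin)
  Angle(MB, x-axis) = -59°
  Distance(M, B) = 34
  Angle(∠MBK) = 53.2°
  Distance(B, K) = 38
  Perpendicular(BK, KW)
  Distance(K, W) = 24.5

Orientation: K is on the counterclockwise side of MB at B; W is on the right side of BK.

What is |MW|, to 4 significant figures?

54.65

M is at the origin; MB runs at -59.0° with length 34.0, so B = 34.0·(cos -59.0°, sin -59.0°) = (17.51, -29.14). ∠MBK = 53.2°, so BK runs at -59.0° + (180° − 53.2°) = 67.80° from the x-axis; with |BK| = 38.0, K = B + 38.0·(cos 67.80°, sin 67.80°) = (31.87, 6.039). BK ⟂ KW; with |KW| = 24.5 on the right of BK, W = K + 24.5·(0.9259, -0.3778) = (54.55, -3.218). Then |MW| = |W − M| = 54.65.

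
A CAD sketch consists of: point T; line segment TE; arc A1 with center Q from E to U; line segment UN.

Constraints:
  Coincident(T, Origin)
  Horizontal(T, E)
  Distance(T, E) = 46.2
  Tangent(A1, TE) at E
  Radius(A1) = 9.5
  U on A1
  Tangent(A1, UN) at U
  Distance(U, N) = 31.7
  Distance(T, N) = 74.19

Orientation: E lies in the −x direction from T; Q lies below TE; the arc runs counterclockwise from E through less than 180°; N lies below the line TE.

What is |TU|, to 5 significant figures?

55.752

Checks: |QU| = 9.500 ✓; ∠(QU, UN) = 90.00° ✓; |UN| = 31.70 ✓; |TN| = 74.19 ✓.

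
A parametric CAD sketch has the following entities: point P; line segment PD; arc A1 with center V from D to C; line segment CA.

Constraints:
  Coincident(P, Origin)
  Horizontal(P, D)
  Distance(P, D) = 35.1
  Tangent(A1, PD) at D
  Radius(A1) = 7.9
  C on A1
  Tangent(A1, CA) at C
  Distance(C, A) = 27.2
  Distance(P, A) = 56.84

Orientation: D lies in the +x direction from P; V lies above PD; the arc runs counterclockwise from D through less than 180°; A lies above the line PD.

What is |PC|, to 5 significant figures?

43.573

P is at the origin; P and D share the same y with |PD| = 35.1 and D on the +x side, so D = (35.100, 0.0000). The tangent condition forces VD to be normal to PD, so V = D + (0, 7.9) = (35.100, 7.9000). Since VC ⟂ CA (tangency), |VA| = √(7.9² + 27.2²) = 28.324 regardless of where C sits on A1. So A lies on both circle(P, 56.84) and circle(V, 28.324); the above-PD intersection is A = (45.309, 34.320). C is the foot of the tangent from A: C = (42.971, 7.2209).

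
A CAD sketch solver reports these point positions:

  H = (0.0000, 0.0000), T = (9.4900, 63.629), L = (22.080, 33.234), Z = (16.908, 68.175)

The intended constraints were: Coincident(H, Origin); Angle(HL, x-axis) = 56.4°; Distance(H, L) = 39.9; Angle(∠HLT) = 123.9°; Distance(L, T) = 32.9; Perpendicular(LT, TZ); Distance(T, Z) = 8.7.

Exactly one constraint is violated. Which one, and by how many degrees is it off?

Perpendicular(LT, TZ) — off by 9.00°.

H = (0.00, 0.00) ✓; HL at 56.40° ✓; |HL| = 39.90 ✓; ∠HLT = 123.9° ✓; |LT| = 32.90 ✓; ∠(LT, TZ) = 81.00° ✗; |TZ| = 8.700 ✓.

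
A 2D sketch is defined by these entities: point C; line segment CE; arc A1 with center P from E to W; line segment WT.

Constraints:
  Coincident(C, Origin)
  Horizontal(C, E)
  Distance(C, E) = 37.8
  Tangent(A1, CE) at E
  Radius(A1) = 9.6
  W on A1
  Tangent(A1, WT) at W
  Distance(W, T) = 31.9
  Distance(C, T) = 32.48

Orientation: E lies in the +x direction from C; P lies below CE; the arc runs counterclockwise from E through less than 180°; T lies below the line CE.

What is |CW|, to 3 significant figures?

30.2

C is at the origin; C and E share the same y with |CE| = 37.8 and E on the +x side, so E = (37.8, 0.00). Since A1 is tangent to CE there, PE ⟂ CE, so P = E + (0, -9.6) = (37.8, -9.60). Since PW ⟂ WT (tangency), |PT| = √(9.6² + 31.9²) = 33.3 regardless of where W sits on A1. So T lies on both circle(C, 32.48) and circle(P, 33.3); the below-CE intersection is T = (11.7, -30.3). W is the foot of the tangent from T: W = (29.9, -4.12).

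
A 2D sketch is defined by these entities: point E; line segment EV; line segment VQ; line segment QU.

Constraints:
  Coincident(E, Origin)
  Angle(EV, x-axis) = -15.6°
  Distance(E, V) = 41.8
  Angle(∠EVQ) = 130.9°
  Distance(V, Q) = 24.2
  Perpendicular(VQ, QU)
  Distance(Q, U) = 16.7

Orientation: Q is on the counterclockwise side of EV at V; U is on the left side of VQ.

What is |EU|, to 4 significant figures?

53.68

E is at the origin; EV runs at -15.6° with length 41.8, so V = 41.8·(cos -15.6°, sin -15.6°) = (40.26, -11.24). ∠EVQ = 130.9°, so VQ runs at -15.6° + (180° − 130.9°) = 33.50° from the x-axis; with |VQ| = 24.2, Q = V + 24.2·(cos 33.50°, sin 33.50°) = (60.44, 2.116). The perpendicularity gives QU at right angles to VQ; with |QU| = 16.7 on the left of VQ, U = Q + 16.7·(-0.5519, 0.8339) = (51.22, 16.04). Then |EU| = |U − E| = 53.68.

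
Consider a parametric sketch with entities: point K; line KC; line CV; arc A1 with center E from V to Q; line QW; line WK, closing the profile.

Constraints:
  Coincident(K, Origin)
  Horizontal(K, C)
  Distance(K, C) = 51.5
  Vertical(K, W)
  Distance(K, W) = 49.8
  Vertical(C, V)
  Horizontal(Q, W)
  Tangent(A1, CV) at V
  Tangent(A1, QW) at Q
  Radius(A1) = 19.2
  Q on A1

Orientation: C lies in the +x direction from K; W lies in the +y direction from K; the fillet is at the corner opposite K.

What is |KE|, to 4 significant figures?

44.49

K is at the origin; K and C share the same y with |KC| = 51.5 and C on the +x side, so C = (51.50, 0.000). KW is vertical with |KW| = 49.8 and W on the +y side, so W = (0.000, 49.80). The virtual corner opposite K is at (51.50, 49.80). Since A1 is tangent to CV there, EV ⟂ CV and the tangent condition forces EQ to be normal to QW, with radius 19.2, so the center E sits 19.2 in from both sides at E = (32.30, 30.60). Then |KE| = |E − K| = 44.49.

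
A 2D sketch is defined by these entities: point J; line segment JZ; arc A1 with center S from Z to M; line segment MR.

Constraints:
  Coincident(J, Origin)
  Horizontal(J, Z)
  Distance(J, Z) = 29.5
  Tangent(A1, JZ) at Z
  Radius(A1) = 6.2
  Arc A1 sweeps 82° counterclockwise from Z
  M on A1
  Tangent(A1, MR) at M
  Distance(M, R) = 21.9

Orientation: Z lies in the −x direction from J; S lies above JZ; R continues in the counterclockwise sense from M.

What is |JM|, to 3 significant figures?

24.0

J is at the origin; J and Z share the same y with |JZ| = 29.5 and Z on the −x side, so Z = (-29.5, 0.00). Tangency of A1 to JZ means the radius SZ is perpendicular to JZ, so S = Z + (0, 6.2) = (-29.5, 6.20). On A1, Z sits at bearing -90° from S; an 82° counterclockwise sweep puts M at bearing -8°, so M = S + 6.2·(cos -8°, sin -8°) = (-23.4, 5.34). Then |JM| = |M − J| = 24.0.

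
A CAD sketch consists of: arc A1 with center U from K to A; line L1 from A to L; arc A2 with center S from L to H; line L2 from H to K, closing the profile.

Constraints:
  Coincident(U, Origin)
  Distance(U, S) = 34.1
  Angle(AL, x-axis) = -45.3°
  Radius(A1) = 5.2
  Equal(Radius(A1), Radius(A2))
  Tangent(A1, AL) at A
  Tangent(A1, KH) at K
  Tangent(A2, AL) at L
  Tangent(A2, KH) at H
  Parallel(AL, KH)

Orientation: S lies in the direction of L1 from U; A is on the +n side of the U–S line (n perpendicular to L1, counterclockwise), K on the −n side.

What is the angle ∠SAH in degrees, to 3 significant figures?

8.29°

The slot axis is L1's direction at -45.3°, so u = (cos -45.3°, sin -45.3°) = (0.703, -0.711) and n = (−sin -45.3°, cos -45.3°) = (0.711, 0.703). U is at the origin and S lies 34.1 along u from U, so S = 34.1·u = (24.0, -24.2). Tangency of A1 to both parallel lines with radius 5.2 puts A and K at U ± 5.2·n: A = (3.70, 3.66), K = (-3.70, -3.66). Equal radii place L and H the same way about S: L = S + 5.2·n = (27.7, -20.6), H = S − 5.2·n = (20.3, -27.9). Then cos ∠SAH = AS·AH / (|AS||AH|), giving 8.29°.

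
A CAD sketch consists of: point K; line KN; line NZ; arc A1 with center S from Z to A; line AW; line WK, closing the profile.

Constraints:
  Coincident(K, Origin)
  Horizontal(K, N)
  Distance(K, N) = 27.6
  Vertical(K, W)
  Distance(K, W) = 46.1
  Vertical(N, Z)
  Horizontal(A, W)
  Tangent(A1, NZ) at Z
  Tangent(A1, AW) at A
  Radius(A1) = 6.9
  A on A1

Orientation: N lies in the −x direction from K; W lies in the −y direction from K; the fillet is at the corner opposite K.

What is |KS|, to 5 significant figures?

44.330

K is at the origin; K and N share the same y with |KN| = 27.6 and N on the −x side, so N = (-27.600, 0.0000). K and W share the same x with |KW| = 46.1 and W on the −y side, so W = (0.0000, -46.100). The virtual corner opposite K is at (-27.600, -46.100). The tangent condition forces SZ to be normal to NZ and the tangent condition forces SA to be normal to AW, with radius 6.9, so the center S sits 6.9 in from both sides at S = (-20.700, -39.200). Then |KS| = |S − K| = 44.330.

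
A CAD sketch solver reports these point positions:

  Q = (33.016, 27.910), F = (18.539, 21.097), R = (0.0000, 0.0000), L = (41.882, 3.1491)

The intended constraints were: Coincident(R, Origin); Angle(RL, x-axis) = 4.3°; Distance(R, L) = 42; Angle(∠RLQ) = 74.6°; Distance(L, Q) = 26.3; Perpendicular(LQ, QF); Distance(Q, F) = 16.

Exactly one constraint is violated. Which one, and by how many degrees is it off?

Perpendicular(LQ, QF) — off by 5.50°.

R = (0.00, 0.00) ✓; RL at 4.300° ✓; |RL| = 42.00 ✓; ∠RLQ = 74.60° ✓; |LQ| = 26.30 ✓; ∠(LQ, QF) = 95.50° ✗; |QF| = 16.00 ✓.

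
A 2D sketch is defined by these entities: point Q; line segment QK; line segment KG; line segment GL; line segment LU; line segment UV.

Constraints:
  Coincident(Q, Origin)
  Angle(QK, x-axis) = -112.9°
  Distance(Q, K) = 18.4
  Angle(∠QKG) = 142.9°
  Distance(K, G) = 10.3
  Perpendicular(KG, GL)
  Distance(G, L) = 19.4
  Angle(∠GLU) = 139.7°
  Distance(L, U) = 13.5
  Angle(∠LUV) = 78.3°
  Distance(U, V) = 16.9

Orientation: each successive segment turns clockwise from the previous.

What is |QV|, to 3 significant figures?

7.87

Q is at the origin; QK runs at -112.9° with length 18.4, so K = (-7.16, -16.9). ∠QKG = 142.9° gives KG at -150° from the x-axis; with |KG| = 10.3, G = (-16.1, -22.1). KG is perpendicular to GL, so GL runs at 120°; with |GL| = 19.4, L = (-25.8, -5.30). ∠GLU = 139.7° gives LU at 79.7° from the x-axis; with |LU| = 13.5, U = (-23.4, 7.98). ∠LUV = 78.3° gives UV at -22.0° from the x-axis; with |UV| = 16.9, V = (-7.70, 1.65). Then |QV| = |V − Q| = 7.87.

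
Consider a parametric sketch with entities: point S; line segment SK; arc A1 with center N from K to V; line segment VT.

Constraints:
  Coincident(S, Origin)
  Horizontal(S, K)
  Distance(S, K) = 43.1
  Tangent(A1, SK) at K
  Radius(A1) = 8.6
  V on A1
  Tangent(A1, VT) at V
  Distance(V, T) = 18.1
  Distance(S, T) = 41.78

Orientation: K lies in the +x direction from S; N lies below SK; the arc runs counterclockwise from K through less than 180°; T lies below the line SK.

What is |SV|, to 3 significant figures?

35.4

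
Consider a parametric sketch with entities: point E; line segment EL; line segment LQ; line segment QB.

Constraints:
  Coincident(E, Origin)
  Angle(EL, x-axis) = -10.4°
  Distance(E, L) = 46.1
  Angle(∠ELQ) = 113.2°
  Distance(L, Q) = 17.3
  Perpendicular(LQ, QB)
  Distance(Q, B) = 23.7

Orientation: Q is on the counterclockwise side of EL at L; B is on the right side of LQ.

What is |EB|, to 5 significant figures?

74.987

E is at the origin; EL runs at -10.4° with length 46.1, so L = 46.1·(cos -10.4°, sin -10.4°) = (45.343, -8.3219). ∠ELQ = 113.2°, so LQ runs at -10.4° + (180° − 113.2°) = 56.400° from the x-axis; with |LQ| = 17.3, Q = L + 17.3·(cos 56.400°, sin 56.400°) = (54.916, 6.0876). LQ ⟂ QB; with |QB| = 23.7 on the right of LQ, B = Q + 23.7·(0.83292, -0.55339) = (74.657, -7.0278). Then |EB| = |B − E| = 74.987.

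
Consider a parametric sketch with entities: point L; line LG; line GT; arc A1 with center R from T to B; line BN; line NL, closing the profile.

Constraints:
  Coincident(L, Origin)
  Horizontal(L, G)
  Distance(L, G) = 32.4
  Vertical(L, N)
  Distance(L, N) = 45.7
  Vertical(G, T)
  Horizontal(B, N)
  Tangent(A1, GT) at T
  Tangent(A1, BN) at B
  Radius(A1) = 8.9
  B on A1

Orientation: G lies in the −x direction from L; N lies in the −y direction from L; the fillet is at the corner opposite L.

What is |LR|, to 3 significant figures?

43.7

L and N share the same x with |LN| = 45.7 and N on the −y side, so N = (0.00, -45.7). The virtual corner opposite L is at (-32.4, -45.7). Tangency of A1 to GT means the radius RT is perpendicular to GT and tangency of A1 to BN means the radius RB is perpendicular to BN, with radius 8.9, so the center R sits 8.9 in from both sides at R = (-23.5, -36.8). Then |LR| = |R − L| = 43.7.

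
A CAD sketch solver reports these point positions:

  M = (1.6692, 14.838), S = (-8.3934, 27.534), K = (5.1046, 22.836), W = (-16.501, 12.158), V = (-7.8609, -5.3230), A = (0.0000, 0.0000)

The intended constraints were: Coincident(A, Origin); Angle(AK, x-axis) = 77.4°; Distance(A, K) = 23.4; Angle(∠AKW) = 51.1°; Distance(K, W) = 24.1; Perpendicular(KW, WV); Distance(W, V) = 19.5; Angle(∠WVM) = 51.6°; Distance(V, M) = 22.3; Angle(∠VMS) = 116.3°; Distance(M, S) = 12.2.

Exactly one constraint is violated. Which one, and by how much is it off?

Distance(M, S) = 12.2 — off by 4.00.

A = (0.00, 0.00) ✓; AK at 77.40° ✓; |AK| = 23.40 ✓; ∠AKW = 51.10° ✓; |KW| = 24.10 ✓; ∠(KW, WV) = 90.00° ✓; |WV| = 19.50 ✓; ∠WVM = 51.60° ✓; |VM| = 22.30 ✓; ∠VMS = 116.3° ✓; |MS| = 16.20 ✗.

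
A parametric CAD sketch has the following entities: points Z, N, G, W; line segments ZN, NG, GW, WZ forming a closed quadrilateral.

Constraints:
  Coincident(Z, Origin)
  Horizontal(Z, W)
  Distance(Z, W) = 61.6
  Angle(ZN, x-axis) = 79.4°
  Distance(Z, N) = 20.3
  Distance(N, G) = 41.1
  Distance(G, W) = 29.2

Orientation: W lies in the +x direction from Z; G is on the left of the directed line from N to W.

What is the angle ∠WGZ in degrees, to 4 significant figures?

97.43°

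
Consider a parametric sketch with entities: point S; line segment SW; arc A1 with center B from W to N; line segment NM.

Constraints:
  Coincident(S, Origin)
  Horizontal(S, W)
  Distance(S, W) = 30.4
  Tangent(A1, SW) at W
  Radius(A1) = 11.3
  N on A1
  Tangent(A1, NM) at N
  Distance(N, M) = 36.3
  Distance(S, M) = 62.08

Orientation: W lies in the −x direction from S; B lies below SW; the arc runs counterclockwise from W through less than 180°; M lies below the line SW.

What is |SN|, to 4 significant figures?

43.40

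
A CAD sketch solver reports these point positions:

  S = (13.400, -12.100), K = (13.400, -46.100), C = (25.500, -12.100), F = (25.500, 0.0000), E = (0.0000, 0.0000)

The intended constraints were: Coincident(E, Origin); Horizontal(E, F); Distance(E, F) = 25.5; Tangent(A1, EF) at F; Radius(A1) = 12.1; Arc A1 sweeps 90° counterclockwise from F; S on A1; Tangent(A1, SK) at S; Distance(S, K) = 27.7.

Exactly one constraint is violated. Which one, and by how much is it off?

Distance(S, K) = 27.7 — off by 6.30.

E = (0.00, 0.00) ✓; E.y = 0.00, F.y = 0.00 ✓; |EF| = 25.50 ✓; ∠(CF, FE) = 90.00° ✓; |CF| = 12.10 ✓; bearing(C→S) − bearing(C→F) = 90.00° ✓; |CS| = 12.10 ✓; ∠(CS, SK) = 90.00° ✓; |SK| = 34.00 ✗.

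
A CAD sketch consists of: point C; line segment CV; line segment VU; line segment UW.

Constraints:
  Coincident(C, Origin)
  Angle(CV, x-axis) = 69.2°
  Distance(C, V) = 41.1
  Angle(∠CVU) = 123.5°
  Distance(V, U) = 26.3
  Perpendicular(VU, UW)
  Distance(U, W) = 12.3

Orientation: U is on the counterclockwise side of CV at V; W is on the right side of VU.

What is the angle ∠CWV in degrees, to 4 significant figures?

18.49°

C is at the origin; CV runs at 69.2° with length 41.1, so V = 41.1·(cos 69.2°, sin 69.2°) = (14.59, 38.42). ∠CVU = 123.5°, so VU runs at 69.2° + (180° − 123.5°) = 125.7° from the x-axis; with |VU| = 26.3, U = V + 26.3·(cos 125.7°, sin 125.7°) = (-0.7522, 59.78). VU is perpendicular to UW; with |UW| = 12.3 on the right of VU, W = U + 12.3·(0.8121, 0.5835) = (9.236, 66.96). Then cos ∠CWV = WC·WV / (|WC||WV|), giving 18.49°.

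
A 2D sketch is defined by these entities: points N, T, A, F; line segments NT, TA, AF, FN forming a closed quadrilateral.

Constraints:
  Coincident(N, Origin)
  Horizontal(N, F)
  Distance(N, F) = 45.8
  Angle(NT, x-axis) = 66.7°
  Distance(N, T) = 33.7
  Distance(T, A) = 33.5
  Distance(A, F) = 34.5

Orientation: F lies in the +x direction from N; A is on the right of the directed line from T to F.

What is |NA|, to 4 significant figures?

11.66

N is at the origin; NF is horizontal with |NF| = 45.8 and F in +x, so F = (45.8, 0). NT runs at 66.7° with |NT| = 33.7, so T = (13.33, 30.95). A is determined by |TA| = 33.5 and |AF| = 34.5 together: it lies at the intersection of circle(T, 33.5) and circle(F, 34.5). With |TF| = 44.86, the foot of the radical line on TF is 21.67 from T and the perpendicular offset is √(33.5² − 21.67²) = 25.55. Taking the right-of-TF solution: A = (11.39, -2.492).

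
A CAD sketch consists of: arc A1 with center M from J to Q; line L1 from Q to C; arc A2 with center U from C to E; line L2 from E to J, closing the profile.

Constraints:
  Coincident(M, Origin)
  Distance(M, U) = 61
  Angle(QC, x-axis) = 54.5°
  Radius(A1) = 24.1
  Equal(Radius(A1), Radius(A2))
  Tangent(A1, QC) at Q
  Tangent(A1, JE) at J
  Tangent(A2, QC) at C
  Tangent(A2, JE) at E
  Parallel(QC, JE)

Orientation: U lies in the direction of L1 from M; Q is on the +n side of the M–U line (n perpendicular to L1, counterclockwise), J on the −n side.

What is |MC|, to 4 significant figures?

65.59

The slot axis is L1's direction at 54.5°, so u = (cos 54.5°, sin 54.5°) = (0.5807, 0.8141) and n = (−sin 54.5°, cos 54.5°) = (-0.8141, 0.5807). M is at the origin and U lies 61.0 along u from M, so U = 61.0·u = (35.42, 49.66). Tangency of A1 to both parallel lines with radius 24.1 puts Q and J at M ± 24.1·n: Q = (-19.62, 13.99), J = (19.62, -13.99). Equal radii place C and E the same way about U: C = U + 24.1·n = (15.80, 63.66), E = U − 24.1·n = (55.04, 35.67). Then |MC| = |C − M| = 65.59.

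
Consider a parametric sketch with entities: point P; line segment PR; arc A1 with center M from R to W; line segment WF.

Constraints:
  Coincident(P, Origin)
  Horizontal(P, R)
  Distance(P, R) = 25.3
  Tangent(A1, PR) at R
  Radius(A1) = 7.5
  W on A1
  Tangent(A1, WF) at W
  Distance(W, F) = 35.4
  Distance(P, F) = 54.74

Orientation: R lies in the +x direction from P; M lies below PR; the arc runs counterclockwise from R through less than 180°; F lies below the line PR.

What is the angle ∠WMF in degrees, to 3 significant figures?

78.0°

Checks: |MW| = 7.500 ✓; ∠(MW, WF) = 90.00° ✓; |WF| = 35.40 ✓; |PF| = 54.74 ✓.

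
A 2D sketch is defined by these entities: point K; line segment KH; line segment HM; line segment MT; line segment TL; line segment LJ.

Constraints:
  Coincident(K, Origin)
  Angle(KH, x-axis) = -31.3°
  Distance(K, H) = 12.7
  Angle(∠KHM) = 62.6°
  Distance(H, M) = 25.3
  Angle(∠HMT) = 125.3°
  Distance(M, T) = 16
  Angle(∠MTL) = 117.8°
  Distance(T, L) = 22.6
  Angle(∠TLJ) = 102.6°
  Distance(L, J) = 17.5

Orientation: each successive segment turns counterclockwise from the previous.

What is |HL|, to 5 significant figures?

41.165

∠HMT = 125.3° gives MT at 140.80° from the x-axis; with |MT| = 16.0, T = (0.17330, 28.756). ∠MTL = 117.8° gives TL at -157.00° from the x-axis; with |TL| = 22.6, L = (-20.630, 19.925). Then |HL| = |L − H| = 41.165.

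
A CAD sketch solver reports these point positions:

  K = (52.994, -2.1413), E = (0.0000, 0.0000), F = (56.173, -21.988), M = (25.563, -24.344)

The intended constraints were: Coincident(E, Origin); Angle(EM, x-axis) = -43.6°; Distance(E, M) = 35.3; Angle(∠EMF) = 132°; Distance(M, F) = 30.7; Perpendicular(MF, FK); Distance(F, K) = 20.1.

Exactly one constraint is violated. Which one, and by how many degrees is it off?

Perpendicular(MF, FK) — off by 4.70°.

E = (0.00, 0.00) ✓; EM at -43.60° ✓; |EM| = 35.30 ✓; ∠EMF = 132.0° ✓; |MF| = 30.70 ✓; ∠(MF, FK) = 94.70° ✗; |FK| = 20.10 ✓.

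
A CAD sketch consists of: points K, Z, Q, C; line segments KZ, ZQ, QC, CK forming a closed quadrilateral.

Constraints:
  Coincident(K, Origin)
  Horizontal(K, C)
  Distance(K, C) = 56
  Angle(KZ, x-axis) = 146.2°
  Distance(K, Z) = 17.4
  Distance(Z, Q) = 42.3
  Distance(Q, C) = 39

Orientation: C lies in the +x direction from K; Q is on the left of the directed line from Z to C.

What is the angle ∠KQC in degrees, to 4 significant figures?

98.33°

K is at the origin; KC is horizontal with |KC| = 56.0 and C in +x, so C = (56.0, 0). KZ runs at 146.2° with |KZ| = 17.4, so Z = (-14.46, 9.680). Q is determined by |ZQ| = 42.3 and |QC| = 39.0 together: it lies at the intersection of circle(Z, 42.3) and circle(C, 39.0). With |ZC| = 71.12, the foot of the radical line on ZC is 37.45 from Z and the perpendicular offset is √(42.3² − 37.45²) = 19.67. Taking the left-of-ZC solution: Q = (25.32, 24.07).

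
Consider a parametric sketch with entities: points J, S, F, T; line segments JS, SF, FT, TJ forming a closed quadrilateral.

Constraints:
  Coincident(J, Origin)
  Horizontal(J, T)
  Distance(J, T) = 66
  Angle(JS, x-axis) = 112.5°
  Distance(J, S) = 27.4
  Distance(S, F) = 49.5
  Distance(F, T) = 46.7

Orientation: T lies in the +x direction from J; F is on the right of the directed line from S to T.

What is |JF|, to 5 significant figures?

24.674

Checks: |SF| = 49.50 ✓; |FT| = 46.70 ✓.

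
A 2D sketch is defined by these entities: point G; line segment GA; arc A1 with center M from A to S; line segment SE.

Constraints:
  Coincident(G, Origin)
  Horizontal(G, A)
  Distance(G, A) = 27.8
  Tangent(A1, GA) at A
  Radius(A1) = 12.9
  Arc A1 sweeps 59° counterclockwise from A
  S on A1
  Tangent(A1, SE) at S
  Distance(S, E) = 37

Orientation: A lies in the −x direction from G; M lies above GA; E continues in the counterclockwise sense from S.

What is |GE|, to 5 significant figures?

38.042

G is at the origin; G and A share the same y with |GA| = 27.8 and A on the −x side, so A = (-27.800, 0.0000). A1 meets GA tangentially, so MA is at right angles to GA, so M = A + (0, 12.9) = (-27.800, 12.900). On A1, A sits at bearing -90° from M; a 59° counterclockwise sweep puts S at bearing -31°, so S = M + 12.9·(cos -31°, sin -31°) = (-16.743, 6.2560). Tangency of A1 to SE means the radius MS is perpendicular to SE, so SE runs along (−sin -31°, cos -31°); with |SE| = 37.0, E = (2.3139, 37.971). Then |GE| = |E − G| = 38.042.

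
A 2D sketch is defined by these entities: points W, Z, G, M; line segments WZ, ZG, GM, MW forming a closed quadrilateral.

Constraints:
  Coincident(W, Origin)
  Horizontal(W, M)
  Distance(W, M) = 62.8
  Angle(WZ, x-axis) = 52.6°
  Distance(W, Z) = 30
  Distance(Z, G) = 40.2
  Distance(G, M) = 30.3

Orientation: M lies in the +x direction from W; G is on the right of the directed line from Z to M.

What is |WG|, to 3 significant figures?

37.4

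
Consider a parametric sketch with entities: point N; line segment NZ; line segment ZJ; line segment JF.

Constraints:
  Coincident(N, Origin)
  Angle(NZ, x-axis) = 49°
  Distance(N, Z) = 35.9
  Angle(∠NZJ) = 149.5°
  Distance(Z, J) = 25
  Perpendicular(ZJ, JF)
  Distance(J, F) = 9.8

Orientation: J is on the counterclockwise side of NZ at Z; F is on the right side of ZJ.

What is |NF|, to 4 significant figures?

62.56

N is at the origin; NZ runs at 49.0° with length 35.9, so Z = 35.9·(cos 49.0°, sin 49.0°) = (23.55, 27.09). ∠NZJ = 149.5°, so ZJ runs at 49.0° + (180° − 149.5°) = 79.50° from the x-axis; with |ZJ| = 25.0, J = Z + 25.0·(cos 79.50°, sin 79.50°) = (28.11, 51.68). ZJ is perpendicular to JF; with |JF| = 9.8 on the right of ZJ, F = J + 9.8·(0.9833, -0.1822) = (37.74, 49.89). Then |NF| = |F − N| = 62.56.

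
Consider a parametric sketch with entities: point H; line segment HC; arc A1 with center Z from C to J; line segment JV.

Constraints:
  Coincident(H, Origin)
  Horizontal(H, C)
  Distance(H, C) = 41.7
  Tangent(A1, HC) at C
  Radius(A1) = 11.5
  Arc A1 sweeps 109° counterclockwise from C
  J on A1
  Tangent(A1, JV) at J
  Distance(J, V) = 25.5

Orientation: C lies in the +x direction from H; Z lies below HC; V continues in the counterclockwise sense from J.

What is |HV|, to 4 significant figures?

55.50

H is at the origin; HC is horizontal with |HC| = 41.7 and C on the +x side, so C = (41.70, 0.000). The tangent condition forces ZC to be normal to HC, so Z = C + (0, -11.5) = (41.70, -11.50). On A1, C sits at bearing 90° from Z; a 109° counterclockwise sweep puts J at bearing 199°, so J = Z + 11.5·(cos 199°, sin 199°) = (30.83, -15.24). Since A1 is tangent to JV there, ZJ ⟂ JV, so JV runs along (−sin 199°, cos 199°); with |JV| = 25.5, V = (39.13, -39.35). Then |HV| = |V − H| = 55.50.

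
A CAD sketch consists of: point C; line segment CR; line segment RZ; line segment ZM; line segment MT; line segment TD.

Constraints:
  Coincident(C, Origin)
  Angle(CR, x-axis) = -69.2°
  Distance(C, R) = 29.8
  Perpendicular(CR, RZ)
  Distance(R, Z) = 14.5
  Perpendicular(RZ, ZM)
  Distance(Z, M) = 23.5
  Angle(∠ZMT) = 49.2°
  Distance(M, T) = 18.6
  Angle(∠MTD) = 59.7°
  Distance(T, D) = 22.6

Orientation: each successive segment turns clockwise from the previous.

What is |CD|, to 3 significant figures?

33.8

C is at the origin; CR runs at -69.2° with length 29.8, so R = (10.6, -27.9). CR is perpendicular to RZ, so RZ runs at -159°; with |RZ| = 14.5, Z = (-2.97, -33.0). The perpendicularity gives ZM at right angles to RZ, so ZM runs at 111°; with |ZM| = 23.5, M = (-11.3, -11.0). ∠ZMT = 49.2° gives MT at -20.0° from the x-axis; with |MT| = 18.6, T = (6.16, -17.4). ∠MTD = 59.7° gives TD at -140° from the x-axis; with |TD| = 22.6, D = (-11.2, -31.8). Then |CD| = |D − C| = 33.8.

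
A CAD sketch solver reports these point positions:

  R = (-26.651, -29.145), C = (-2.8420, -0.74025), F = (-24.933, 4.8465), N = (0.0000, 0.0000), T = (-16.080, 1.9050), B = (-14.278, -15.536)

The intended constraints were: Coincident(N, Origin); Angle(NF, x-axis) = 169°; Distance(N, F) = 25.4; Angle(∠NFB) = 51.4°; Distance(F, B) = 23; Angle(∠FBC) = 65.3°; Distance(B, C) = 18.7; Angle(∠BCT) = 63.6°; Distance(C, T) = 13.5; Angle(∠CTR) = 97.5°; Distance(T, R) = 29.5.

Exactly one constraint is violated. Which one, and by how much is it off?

Distance(T, R) = 29.5 — off by 3.30.

N = (0.00, 0.00) ✓; NF at 169.0° ✓; |NF| = 25.40 ✓; ∠NFB = 51.40° ✓; |FB| = 23.00 ✓; ∠FBC = 65.30° ✓; |BC| = 18.70 ✓; ∠BCT = 63.60° ✓; |CT| = 13.50 ✓; ∠CTR = 97.50° ✓; |TR| = 32.80 ✗.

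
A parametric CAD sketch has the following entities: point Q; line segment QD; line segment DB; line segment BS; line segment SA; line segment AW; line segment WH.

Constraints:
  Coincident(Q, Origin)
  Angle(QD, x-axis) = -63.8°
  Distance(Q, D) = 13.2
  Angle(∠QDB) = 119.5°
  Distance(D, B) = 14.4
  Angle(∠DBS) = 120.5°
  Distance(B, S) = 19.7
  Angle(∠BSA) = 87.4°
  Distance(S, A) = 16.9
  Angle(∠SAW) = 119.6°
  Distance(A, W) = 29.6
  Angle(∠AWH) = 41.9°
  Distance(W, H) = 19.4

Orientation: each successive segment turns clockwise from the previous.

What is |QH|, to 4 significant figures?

11.62

Q is at the origin; QD runs at -63.8° with length 13.2, so D = (5.828, -11.84). ∠QDB = 119.5° gives DB at -124.3° from the x-axis; with |DB| = 14.4, B = (-2.287, -23.74). ∠DBS = 120.5° gives BS at 176.2° from the x-axis; with |BS| = 19.7, S = (-21.94, -22.43). ∠BSA = 87.4° gives SA at 83.60° from the x-axis; with |SA| = 16.9, A = (-20.06, -5.639). ∠SAW = 119.6° gives AW at 23.20° from the x-axis; with |AW| = 29.6, W = (7.147, 6.021). ∠AWH = 41.9° gives WH at -114.9° from the x-axis; with |WH| = 19.4, H = (-1.021, -11.58). Then |QH| = |H − Q| = 11.62.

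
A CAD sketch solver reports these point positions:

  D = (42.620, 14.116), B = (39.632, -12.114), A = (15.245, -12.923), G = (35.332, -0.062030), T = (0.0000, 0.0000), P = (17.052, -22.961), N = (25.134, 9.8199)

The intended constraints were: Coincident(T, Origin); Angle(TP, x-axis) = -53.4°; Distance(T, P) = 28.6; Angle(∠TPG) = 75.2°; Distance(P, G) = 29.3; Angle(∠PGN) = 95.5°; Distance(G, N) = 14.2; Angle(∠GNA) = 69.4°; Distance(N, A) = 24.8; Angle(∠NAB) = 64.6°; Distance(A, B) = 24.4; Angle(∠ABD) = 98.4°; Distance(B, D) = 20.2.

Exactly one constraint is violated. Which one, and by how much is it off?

Distance(B, D) = 20.2 — off by 6.20.

T = (0.00, 0.00) ✓; TP at -53.40° ✓; |TP| = 28.60 ✓; ∠TPG = 75.20° ✓; |PG| = 29.30 ✓; ∠PGN = 95.50° ✓; |GN| = 14.20 ✓; ∠GNA = 69.40° ✓; |NA| = 24.80 ✓; ∠NAB = 64.60° ✓; |AB| = 24.40 ✓; ∠ABD = 98.40° ✓; |BD| = 26.40 ✗.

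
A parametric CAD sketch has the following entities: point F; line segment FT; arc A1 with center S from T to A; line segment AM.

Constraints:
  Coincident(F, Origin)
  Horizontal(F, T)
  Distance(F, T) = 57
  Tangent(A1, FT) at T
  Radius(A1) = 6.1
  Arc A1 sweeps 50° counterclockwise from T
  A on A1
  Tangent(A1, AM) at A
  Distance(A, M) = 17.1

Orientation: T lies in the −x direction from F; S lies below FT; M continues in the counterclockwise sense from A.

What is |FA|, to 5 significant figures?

61.711

A1 meets FT tangentially, so ST is at right angles to FT, so S = T + (0, -6.1) = (-57.000, -6.1000). On A1, T sits at bearing 90° from S; a 50° counterclockwise sweep puts A at bearing 140°, so A = S + 6.1·(cos 140°, sin 140°) = (-61.673, -2.1790). Then |FA| = |A − F| = 61.711.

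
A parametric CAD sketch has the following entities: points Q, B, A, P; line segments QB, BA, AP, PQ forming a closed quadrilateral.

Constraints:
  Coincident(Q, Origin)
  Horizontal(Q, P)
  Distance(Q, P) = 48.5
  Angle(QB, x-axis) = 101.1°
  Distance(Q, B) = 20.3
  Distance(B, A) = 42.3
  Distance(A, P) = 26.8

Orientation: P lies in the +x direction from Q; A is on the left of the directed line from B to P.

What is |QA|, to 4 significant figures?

45.43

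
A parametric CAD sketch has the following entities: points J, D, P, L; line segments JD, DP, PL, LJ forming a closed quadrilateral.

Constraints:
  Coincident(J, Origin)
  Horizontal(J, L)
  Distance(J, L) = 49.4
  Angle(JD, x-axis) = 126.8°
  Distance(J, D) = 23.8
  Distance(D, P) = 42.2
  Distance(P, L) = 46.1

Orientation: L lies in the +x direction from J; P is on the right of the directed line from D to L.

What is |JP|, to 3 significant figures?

18.8

J is at the origin; J and L share the same y with |JL| = 49.4 and L in +x, so L = (49.4, 0). JD runs at 126.8° with |JD| = 23.8, so D = (-14.3, 19.1). P is determined by |DP| = 42.2 and |PL| = 46.1 together: it lies at the intersection of circle(D, 42.2) and circle(L, 46.1). With |DL| = 66.4, the foot of the radical line on DL is 30.6 from D and the perpendicular offset is √(42.2² − 30.6²) = 29.0. Taking the right-of-DL solution: P = (6.76, -17.5).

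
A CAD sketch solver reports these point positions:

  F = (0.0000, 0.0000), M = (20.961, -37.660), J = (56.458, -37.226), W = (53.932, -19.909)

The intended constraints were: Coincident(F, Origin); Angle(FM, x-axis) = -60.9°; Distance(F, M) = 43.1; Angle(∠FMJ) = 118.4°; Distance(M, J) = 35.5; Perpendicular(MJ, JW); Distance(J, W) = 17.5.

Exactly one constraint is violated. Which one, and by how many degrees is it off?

Perpendicular(MJ, JW) — off by 7.60°.

F = (0.00, 0.00) ✓; FM at -60.90° ✓; |FM| = 43.10 ✓; ∠FMJ = 118.4° ✓; |MJ| = 35.50 ✓; ∠(MJ, JW) = 97.60° ✗; |JW| = 17.50 ✓.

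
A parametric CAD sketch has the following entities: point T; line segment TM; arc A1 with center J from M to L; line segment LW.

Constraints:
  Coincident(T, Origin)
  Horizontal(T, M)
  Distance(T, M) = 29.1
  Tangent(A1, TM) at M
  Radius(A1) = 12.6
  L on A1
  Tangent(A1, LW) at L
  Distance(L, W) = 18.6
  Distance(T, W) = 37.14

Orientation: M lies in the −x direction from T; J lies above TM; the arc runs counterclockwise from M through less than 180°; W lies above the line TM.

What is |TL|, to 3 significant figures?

21.5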